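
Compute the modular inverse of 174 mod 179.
143

gcd(174, 179) = 1, so the inverse exists.
Extended Euclidean algorithm on (179, 174):
179 = 1 × 174 + 5  ⟹  5 = (1)·179 + (-1)·174
174 = 34 × 5 + 4  ⟹  4 = (-34)·179 + (35)·174
5 = 1 × 4 + 1  ⟹  1 = (35)·179 + (-36)·174
So (-36)·174 ≡ 1 (mod 179), i.e. 174^(-1) ≡ -36 ≡ 143 (mod 179).
Check: 174 × 143 = 24882 ≡ 1 (mod 179)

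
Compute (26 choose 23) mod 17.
16

Using Lucas' theorem:
Write n=26 and k=23 in base 17:
n in base 17: [1, 9]
k in base 17: [1, 6]
C(26,23) mod 17 = ∏ C(n_i, k_i) mod 17
Digit binomials (mod 17): C(1,1) = 1; C(9,6) = 84 ≡ 16
Product: 1 × 16 = 16 ≡ 16 (mod 17)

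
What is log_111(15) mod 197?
58

Baby-step giant-step with step n = ⌈√197⌉ = 15.
Baby steps 111^j mod 197 (j:value) for j=0..14: 0:1, 1:111, 2:107, 3:57, 4:23, 5:189, 6:97, 7:129, 8:135, 9:13, 10:64, 11:12, 12:150, 13:102, 14:93.
Giant-step multiplier: 111^(-15) ≡ 111^(196-15) = 111^181 ≡ 5 (mod 197).
Giant steps γ_i = 15·5^i mod 197: γ_0=15, γ_1=75, γ_2=178, γ_3=102 (in table at j=13).
x = i·n + j = 3·15 + 13 = 58.
Check: 111^58 ≡ 15 (mod 197).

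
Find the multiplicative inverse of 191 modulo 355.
171

gcd(191, 355) = 1, so the inverse exists.
Extended Euclidean algorithm on (355, 191):
355 = 1 × 191 + 164  ⟹  164 = (1)·355 + (-1)·191
191 = 1 × 164 + 27  ⟹  27 = (-1)·355 + (2)·191
164 = 6 × 27 + 2  ⟹  2 = (7)·355 + (-13)·191
27 = 13 × 2 + 1  ⟹  1 = (-92)·355 + (171)·191
So (171)·191 ≡ 1 (mod 355), i.e. 191^(-1) ≡ 171 (mod 355).
Check: 191 × 171 = 32661 ≡ 1 (mod 355)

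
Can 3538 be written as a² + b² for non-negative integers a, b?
17² + 57² (a=17, b=57)

Factorization: 3538 = 2 × 29 × 61
By Fermat: n is sum of two squares iff every prime p ≡ 3 (mod 4) appears to even power.
All primes ≡ 3 (mod 4) appear to even power.
Search a = 0, 1, 2, … for 3538 - a² a perfect square: first hit at a = 17: 3538 - 289 = 3249 = 57².
3538 = 17² + 57² = 289 + 3249 ✓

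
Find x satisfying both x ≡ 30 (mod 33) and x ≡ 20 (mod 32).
756

Using Chinese Remainder Theorem:
M = 33 × 32 = 1056
M1 = 32, M2 = 33
y1 = 32^(-1) mod 33 = 32
y2 = 33^(-1) mod 32 = 1
x = (30×32×32 + 20×33×1) mod 1056 = 756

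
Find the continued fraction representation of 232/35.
[6; 1, 1, 1, 2, 4]

Euclidean algorithm steps:
232 = 6 × 35 + 22
35 = 1 × 22 + 13
22 = 1 × 13 + 9
13 = 1 × 9 + 4
9 = 2 × 4 + 1
4 = 4 × 1 + 0
Continued fraction: [6; 1, 1, 1, 2, 4]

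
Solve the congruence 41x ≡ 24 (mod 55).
x ≡ 14 (mod 55)

gcd(41, 55) = 1, which divides 24, so solutions exist.
Find 41^(-1) mod 55 by the extended Euclidean algorithm:
55 = 1 × 41 + 14  ⟹  14 = (1)·55 + (-1)·41
41 = 2 × 14 + 13  ⟹  13 = (-2)·55 + (3)·41
14 = 1 × 13 + 1  ⟹  1 = (3)·55 + (-4)·41
So (-4)·41 ≡ 1 (mod 55), i.e. 41^(-1) ≡ -4 ≡ 51 (mod 55).
x ≡ 51 × 24 = 1224 ≡ 14 (mod 55).
Check: 41 × 14 = 574 ≡ 24 (mod 55).
Unique solution: x ≡ 14 (mod 55)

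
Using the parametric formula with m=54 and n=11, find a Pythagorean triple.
(2795, 1188, 3037)

Euclid's formula: a = m² - n², b = 2mn, c = m² + n²
m = 54, n = 11
a = 54² - 11² = 2916 - 121 = 2795
b = 2 × 54 × 11 = 1188
c = 54² + 11² = 2916 + 121 = 3037
Verification: 2795² + 1188² = 7812025 + 1411344 = 9223369 = 3037² ✓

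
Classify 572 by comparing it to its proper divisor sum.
abundant

Proper divisors of 572: sum = 1 + 2 + 4 + 11 + 13 + 22 + 26 + 44 + 52 + 143 + 286 = 604
Since 604 > 572, 572 is abundant.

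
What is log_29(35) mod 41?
3

Baby-step giant-step with step n = ⌈√41⌉ = 7.
Baby steps 29^j mod 41 (j:value) for j=0..6: 0:1, 1:29, 2:21, 3:35, 4:31, 5:38, 6:36.
h = 35 is already in the table at j=3, so x = 3.
Check: 29^3 ≡ 35 (mod 41).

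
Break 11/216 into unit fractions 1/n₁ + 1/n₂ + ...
1/20 + 1/1080

Greedy algorithm:
11/216: ceiling(216/11) = 20, use 1/20
1/1080: ceiling(1080/1) = 1080, use 1/1080
Result: 11/216 = 1/20 + 1/1080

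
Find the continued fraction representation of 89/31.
[2; 1, 6, 1, 3]

Euclidean algorithm steps:
89 = 2 × 31 + 27
31 = 1 × 27 + 4
27 = 6 × 4 + 3
4 = 1 × 3 + 1
3 = 3 × 1 + 0
Continued fraction: [2; 1, 6, 1, 3]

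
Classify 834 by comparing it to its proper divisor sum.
abundant

Proper divisors of 834: sum = 1 + 2 + 3 + 6 + 139 + 278 + 417 = 846
Since 846 > 834, 834 is abundant.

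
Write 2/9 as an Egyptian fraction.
1/5 + 1/45

Greedy algorithm:
2/9: ceiling(9/2) = 5, use 1/5
1/45: ceiling(45/1) = 45, use 1/45
Result: 2/9 = 1/5 + 1/45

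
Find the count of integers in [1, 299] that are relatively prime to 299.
264

299 = 13 × 23
φ(n) = n × ∏(1 - 1/p) for each prime p dividing n
φ(299) = 299 × (1 - 1/13) × (1 - 1/23) = 264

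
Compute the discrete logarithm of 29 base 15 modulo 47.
17

Baby-step giant-step with step n = ⌈√47⌉ = 7.
Baby steps 15^j mod 47 (j:value) for j=0..6: 0:1, 1:15, 2:37, 3:38, 4:6, 5:43, 6:34.
Giant-step multiplier: 15^(-7) ≡ 15^(46-7) = 15^39 ≡ 20 (mod 47).
Giant steps γ_i = 29·20^i mod 47: γ_0=29, γ_1=16, γ_2=38 (in table at j=3).
x = i·n + j = 2·7 + 3 = 17.
Check: 15^17 ≡ 29 (mod 47).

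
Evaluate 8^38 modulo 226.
4

Repeated squaring. Binary of 38 = 100110.
8^1 ≡ 8 (mod 226); 8^2 ≡ 64 (mod 226); 8^4 ≡ 28 (mod 226); 8^8 ≡ 106 (mod 226); 8^16 ≡ 162 (mod 226); 8^32 ≡ 28 (mod 226)
8^38 = 8^2 × 8^4 × 8^32 ≡ 4 (mod 226)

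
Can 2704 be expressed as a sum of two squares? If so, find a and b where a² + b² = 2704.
0² + 52² (a=0, b=52)

Factorization: 2704 = 2^4 × 13^2
By Fermat: n is sum of two squares iff every prime p ≡ 3 (mod 4) appears to even power.
All primes ≡ 3 (mod 4) appear to even power.
Search a = 0, 1, 2, … for 2704 - a² a perfect square: first hit at a = 0: 2704 - 0 = 2704 = 52².
2704 = 0² + 52² = 0 + 2704 ✓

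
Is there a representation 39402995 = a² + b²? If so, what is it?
Not possible

Factorization: 39402995 = 5 × 199^3
By Fermat: n is sum of two squares iff every prime p ≡ 3 (mod 4) appears to even power.
Prime(s) ≡ 3 (mod 4) with odd exponent: [(199, 3)]
Therefore 39402995 cannot be expressed as a² + b².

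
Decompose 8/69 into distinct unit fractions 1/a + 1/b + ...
1/9 + 1/207

Greedy algorithm:
8/69: ceiling(69/8) = 9, use 1/9
1/207: ceiling(207/1) = 207, use 1/207
Result: 8/69 = 1/9 + 1/207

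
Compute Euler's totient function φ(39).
24

39 = 3 × 13
φ(n) = n × ∏(1 - 1/p) for each prime p dividing n
φ(39) = 39 × (1 - 1/3) × (1 - 1/13) = 24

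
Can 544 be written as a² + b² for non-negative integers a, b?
12² + 20² (a=12, b=20)

Factorization: 544 = 2^5 × 17
By Fermat: n is sum of two squares iff every prime p ≡ 3 (mod 4) appears to even power.
All primes ≡ 3 (mod 4) appear to even power.
Search a = 0, 1, 2, … for 544 - a² a perfect square: first hit at a = 12: 544 - 144 = 400 = 20².
544 = 12² + 20² = 144 + 400 ✓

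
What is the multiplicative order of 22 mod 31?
30

31 is prime, so ord(22) divides φ(31) = 30.
Divisors of 30: 1, 2, 3, 5, 6, 10, 15, 30.
Repeated squaring: 22^1 ≡ 22, 22^2 ≡ 19, 22^4 ≡ 20, 22^8 ≡ 28, 22^16 ≡ 9 (mod 31).
Test 22^d mod 31 for each divisor d in increasing order:
22^1 ≡ 22
22^2 ≡ 19
22^3 = 22^2·22^1 ≡ 15
22^5 = 22^4·22^1 ≡ 6
22^6 = 22^4·22^2 ≡ 8
22^10 = 22^8·22^2 ≡ 5
22^15 = 22^8·22^4·22^2·22^1 ≡ 30
22^30 = 22^16·22^8·22^4·22^2 ≡ 1  ← first divisor giving 1
The order is 30.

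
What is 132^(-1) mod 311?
172

gcd(132, 311) = 1, so the inverse exists.
Extended Euclidean algorithm on (311, 132):
311 = 2 × 132 + 47  ⟹  47 = (1)·311 + (-2)·132
132 = 2 × 47 + 38  ⟹  38 = (-2)·311 + (5)·132
47 = 1 × 38 + 9  ⟹  9 = (3)·311 + (-7)·132
38 = 4 × 9 + 2  ⟹  2 = (-14)·311 + (33)·132
9 = 4 × 2 + 1  ⟹  1 = (59)·311 + (-139)·132
So (-139)·132 ≡ 1 (mod 311), i.e. 132^(-1) ≡ -139 ≡ 172 (mod 311).
Check: 132 × 172 = 22704 ≡ 1 (mod 311)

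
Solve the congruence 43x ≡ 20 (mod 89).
x ≡ 46 (mod 89)

gcd(43, 89) = 1, which divides 20, so solutions exist.
Find 43^(-1) mod 89 by the extended Euclidean algorithm:
89 = 2 × 43 + 3  ⟹  3 = (1)·89 + (-2)·43
43 = 14 × 3 + 1  ⟹  1 = (-14)·89 + (29)·43
So (29)·43 ≡ 1 (mod 89), i.e. 43^(-1) ≡ 29 (mod 89).
x ≡ 29 × 20 = 580 ≡ 46 (mod 89).
Check: 43 × 46 = 1978 ≡ 20 (mod 89).
Unique solution: x ≡ 46 (mod 89)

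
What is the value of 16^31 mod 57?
43

Repeated squaring. Binary of 31 = 11111.
16^1 ≡ 16 (mod 57); 16^2 ≡ 28 (mod 57); 16^4 ≡ 43 (mod 57); 16^8 ≡ 25 (mod 57); 16^16 ≡ 55 (mod 57)
16^31 = 16^1 × 16^2 × 16^4 × 16^8 × 16^16 ≡ 43 (mod 57)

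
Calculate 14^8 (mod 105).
91

Repeated squaring. Binary of 8 = 1000.
14^1 ≡ 14 (mod 105); 14^2 ≡ 91 (mod 105); 14^4 ≡ 91 (mod 105); 14^8 ≡ 91 (mod 105)
14^8 = 14^8 ≡ 91 (mod 105)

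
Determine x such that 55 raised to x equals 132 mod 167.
110

Baby-step giant-step with step n = ⌈√167⌉ = 13.
Baby steps 55^j mod 167 (j:value) for j=0..12: 0:1, 1:55, 2:19, 3:43, 4:27, 5:149, 6:12, 7:159, 8:61, 9:15, 10:157, 11:118, 12:144.
Giant-step multiplier: 55^(-13) ≡ 55^(166-13) = 55^153 ≡ 40 (mod 167).
Giant steps γ_i = 132·40^i mod 167: γ_0=132, γ_1=103, γ_2=112, γ_3=138, γ_4=9, γ_5=26, γ_6=38, γ_7=17, γ_8=12 (in table at j=6).
x = i·n + j = 8·13 + 6 = 110.
Check: 55^110 ≡ 132 (mod 167).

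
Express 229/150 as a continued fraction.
[1; 1, 1, 8, 1, 7]

Euclidean algorithm steps:
229 = 1 × 150 + 79
150 = 1 × 79 + 71
79 = 1 × 71 + 8
71 = 8 × 8 + 7
8 = 1 × 7 + 1
7 = 7 × 1 + 0
Continued fraction: [1; 1, 1, 8, 1, 7]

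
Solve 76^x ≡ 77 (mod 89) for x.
55

Baby-step giant-step with step n = ⌈√89⌉ = 10.
Baby steps 76^j mod 89 (j:value) for j=0..9: 0:1, 1:76, 2:80, 3:28, 4:81, 5:15, 6:72, 7:43, 8:64, 9:58.
Giant-step multiplier: 76^(-10) ≡ 76^(88-10) = 76^78 ≡ 36 (mod 89).
Giant steps γ_i = 77·36^i mod 89: γ_0=77, γ_1=13, γ_2=23, γ_3=27, γ_4=82, γ_5=15 (in table at j=5).
x = i·n + j = 5·10 + 5 = 55.
Check: 76^55 ≡ 77 (mod 89).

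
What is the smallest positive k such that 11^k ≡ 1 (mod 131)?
65

131 is prime, so ord(11) divides φ(131) = 130.
Divisors of 130: 1, 2, 5, 10, 13, 26, 65, 130.
Repeated squaring: 11^1 ≡ 11, 11^2 ≡ 121, 11^4 ≡ 100, 11^8 ≡ 44, 11^16 ≡ 102, 11^32 ≡ 55, 11^64 ≡ 12, 11^128 ≡ 13 (mod 131).
Test 11^d mod 131 for each divisor d in increasing order:
11^1 ≡ 11
11^2 ≡ 121
11^5 = 11^4·11^1 ≡ 52
11^10 = 11^8·11^2 ≡ 84
11^13 = 11^8·11^4·11^1 ≡ 61
11^26 = 11^16·11^8·11^2 ≡ 53
11^65 = 11^64·11^1 ≡ 1  ← first divisor giving 1
The order is 65.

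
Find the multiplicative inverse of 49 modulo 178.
109

gcd(49, 178) = 1, so the inverse exists.
Extended Euclidean algorithm on (178, 49):
178 = 3 × 49 + 31  ⟹  31 = (1)·178 + (-3)·49
49 = 1 × 31 + 18  ⟹  18 = (-1)·178 + (4)·49
31 = 1 × 18 + 13  ⟹  13 = (2)·178 + (-7)·49
18 = 1 × 13 + 5  ⟹  5 = (-3)·178 + (11)·49
13 = 2 × 5 + 3  ⟹  3 = (8)·178 + (-29)·49
5 = 1 × 3 + 2  ⟹  2 = (-11)·178 + (40)·49
3 = 1 × 2 + 1  ⟹  1 = (19)·178 + (-69)·49
So (-69)·49 ≡ 1 (mod 178), i.e. 49^(-1) ≡ -69 ≡ 109 (mod 178).
Check: 49 × 109 = 5341 ≡ 1 (mod 178)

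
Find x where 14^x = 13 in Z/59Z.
39

Baby-step giant-step with step n = ⌈√59⌉ = 8.
Baby steps 14^j mod 59 (j:value) for j=0..7: 0:1, 1:14, 2:19, 3:30, 4:7, 5:39, 6:15, 7:33.
Giant-step multiplier: 14^(-8) ≡ 14^(58-8) = 14^50 ≡ 53 (mod 59).
Giant steps γ_i = 13·53^i mod 59: γ_0=13, γ_1=40, γ_2=55, γ_3=24, γ_4=33 (in table at j=7).
x = i·n + j = 4·8 + 7 = 39.
Check: 14^39 ≡ 13 (mod 59).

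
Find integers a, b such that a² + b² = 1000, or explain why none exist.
10² + 30² (a=10, b=30)

Factorization: 1000 = 2^3 × 5^3
By Fermat: n is sum of two squares iff every prime p ≡ 3 (mod 4) appears to even power.
All primes ≡ 3 (mod 4) appear to even power.
Search a = 0, 1, 2, … for 1000 - a² a perfect square: first hit at a = 10: 1000 - 100 = 900 = 30².
1000 = 10² + 30² = 100 + 900 ✓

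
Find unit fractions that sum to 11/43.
1/4 + 1/172

Greedy algorithm:
11/43: ceiling(43/11) = 4, use 1/4
1/172: ceiling(172/1) = 172, use 1/172
Result: 11/43 = 1/4 + 1/172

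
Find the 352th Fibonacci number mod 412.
259

Matrix identity: Q^n = [[F_(n+1), F_n], [F_n, F_(n-1)]] with Q = [[1,1],[1,0]].
n = 352 = 101100000₂. Square-and-multiply, entries mod 412:
Q^1 = [[1,1],[1,0]]
Q^2 = (Q^1)² = [[2,1],[1,1]]
Q^5 = (Q^2)²·Q = [[8,5],[5,3]]
Q^11 = (Q^5)²·Q = [[144,89],[89,55]]
Q^22 = (Q^11)² = [[229,407],[407,234]]
Q^44 = (Q^22)² = [[142,157],[157,397]]
Q^88 = (Q^44)² = [[317,163],[163,154]]
Q^176 = (Q^88)² = [[162,141],[141,21]]
Q^352 = (Q^176)² = [[393,259],[259,134]]
F_352 mod 412 = Q^352[0][1] = 259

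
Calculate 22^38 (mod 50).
14

Repeated squaring. Binary of 38 = 100110.
22^1 ≡ 22 (mod 50); 22^2 ≡ 34 (mod 50); 22^4 ≡ 6 (mod 50); 22^8 ≡ 36 (mod 50); 22^16 ≡ 46 (mod 50); 22^32 ≡ 16 (mod 50)
22^38 = 22^2 × 22^4 × 22^32 ≡ 14 (mod 50)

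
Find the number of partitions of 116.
1188908248

p(n) counts ways to write n as a sum of positive integers (order ignored).
Euler's pentagonal recurrence: p(k) = p(k-1) + p(k-2) - p(k-5) - p(k-7) + p(k-12) + p(k-15) - ... (offsets j(3j∓1)/2, signs ++--, p(0)=1, p(<0)=0).
DP table for k = 0..115: p(0)=1, p(1)=1, p(2)=2, p(3)=3, p(4)=5, p(5)=7, p(6)=11, p(7)=15, p(8)=22, p(9)=30, p(10)=42, p(11)=56, p(12)=77, p(13)=101, p(14)=135, p(15)=176, p(16)=231, p(17)=297, p(18)=385, p(19)=490, p(20)=627, p(21)=792, p(22)=1002, p(23)=1255, p(24)=1575, p(25)=1958, p(26)=2436, p(27)=3010, p(28)=3718, p(29)=4565, p(30)=5604, p(31)=6842, p(32)=8349, p(33)=10143, p(34)=12310, p(35)=14883, p(36)=17977, p(37)=21637, p(38)=26015, p(39)=31185, p(40)=37338, p(41)=44583, p(42)=53174, p(43)=63261, p(44)=75175, p(45)=89134, p(46)=105558, p(47)=124754, p(48)=147273, p(49)=173525, p(50)=204226, p(51)=239943, p(52)=281589, p(53)=329931, p(54)=386155, p(55)=451276, p(56)=526823, p(57)=614154, p(58)=715220, p(59)=831820, p(60)=966467, p(61)=1121505, p(62)=1300156, p(63)=1505499, p(64)=1741630, p(65)=2012558, p(66)=2323520, p(67)=2679689, p(68)=3087735, p(69)=3554345, p(70)=4087968, p(71)=4697205, p(72)=5392783, p(73)=6185689, p(74)=7089500, p(75)=8118264, p(76)=9289091, p(77)=10619863, p(78)=12132164, p(79)=13848650, p(80)=15796476, p(81)=18004327, p(82)=20506255, p(83)=23338469, p(84)=26543660, p(85)=30167357, p(86)=34262962, p(87)=38887673, p(88)=44108109, p(89)=49995925, p(90)=56634173, p(91)=64112359, p(92)=72533807, p(93)=82010177, p(94)=92669720, p(95)=104651419, p(96)=118114304, p(97)=133230930, p(98)=150198136, p(99)=169229875, p(100)=190569292, p(101)=214481126, p(102)=241265379, p(103)=271248950, p(104)=304801365, p(105)=342325709, p(106)=384276336, p(107)=431149389, p(108)=483502844, p(109)=541946240, p(110)=607163746, p(111)=679903203, p(112)=761002156, p(113)=851376628, p(114)=952050665, p(115)=1064144451.
Final step: p(116) = p(115) + p(114) - p(111) - p(109) + p(104) + p(101) - p(94) - p(90) + p(81) + p(76) - p(65) - p(59) + p(46) + p(39) - p(24) - p(16)
= 1064144451 + 952050665 - 679903203 - 541946240 + 304801365 + 214481126 - 92669720 - 56634173 + 18004327 + 9289091 - 2012558 - 831820 + 105558 + 31185 - 1575 - 231
= 1188908248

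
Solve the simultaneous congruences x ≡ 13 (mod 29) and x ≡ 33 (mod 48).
129

Using Chinese Remainder Theorem:
M = 29 × 48 = 1392
M1 = 48, M2 = 29
y1 = 48^(-1) mod 29 = 26
y2 = 29^(-1) mod 48 = 5
x = (13×48×26 + 33×29×5) mod 1392 = 129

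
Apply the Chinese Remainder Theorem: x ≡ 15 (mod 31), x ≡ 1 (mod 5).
46

Using Chinese Remainder Theorem:
M = 31 × 5 = 155
M1 = 5, M2 = 31
y1 = 5^(-1) mod 31 = 25
y2 = 31^(-1) mod 5 = 1
x = (15×5×25 + 1×31×1) mod 155 = 46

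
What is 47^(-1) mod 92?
47

gcd(47, 92) = 1, so the inverse exists.
Extended Euclidean algorithm on (92, 47):
92 = 1 × 47 + 45  ⟹  45 = (1)·92 + (-1)·47
47 = 1 × 45 + 2  ⟹  2 = (-1)·92 + (2)·47
45 = 22 × 2 + 1  ⟹  1 = (23)·92 + (-45)·47
So (-45)·47 ≡ 1 (mod 92), i.e. 47^(-1) ≡ -45 ≡ 47 (mod 92).
Check: 47 × 47 = 2209 ≡ 1 (mod 92)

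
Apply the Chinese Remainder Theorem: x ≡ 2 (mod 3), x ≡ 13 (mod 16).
29

Using Chinese Remainder Theorem:
M = 3 × 16 = 48
M1 = 16, M2 = 3
y1 = 16^(-1) mod 3 = 1
y2 = 3^(-1) mod 16 = 11
x = (2×16×1 + 13×3×11) mod 48 = 29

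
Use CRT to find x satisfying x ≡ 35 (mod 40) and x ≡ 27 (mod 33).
555

Using Chinese Remainder Theorem:
M = 40 × 33 = 1320
M1 = 33, M2 = 40
y1 = 33^(-1) mod 40 = 17
y2 = 40^(-1) mod 33 = 19
x = (35×33×17 + 27×40×19) mod 1320 = 555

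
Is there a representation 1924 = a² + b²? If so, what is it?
18² + 40² (a=18, b=40)

Factorization: 1924 = 2^2 × 13 × 37
By Fermat: n is sum of two squares iff every prime p ≡ 3 (mod 4) appears to even power.
All primes ≡ 3 (mod 4) appear to even power.
Search a = 0, 1, 2, … for 1924 - a² a perfect square: first hit at a = 18: 1924 - 324 = 1600 = 40².
1924 = 18² + 40² = 324 + 1600 ✓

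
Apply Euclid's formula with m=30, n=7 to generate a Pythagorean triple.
(851, 420, 949)

Euclid's formula: a = m² - n², b = 2mn, c = m² + n²
m = 30, n = 7
a = 30² - 7² = 900 - 49 = 851
b = 2 × 30 × 7 = 420
c = 30² + 7² = 900 + 49 = 949
Verification: 851² + 420² = 724201 + 176400 = 900601 = 949² ✓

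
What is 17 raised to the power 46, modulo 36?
1

Repeated squaring. Binary of 46 = 101110.
17^1 ≡ 17 (mod 36); 17^2 ≡ 1 (mod 36); 17^4 ≡ 1 (mod 36); 17^8 ≡ 1 (mod 36); 17^16 ≡ 1 (mod 36); 17^32 ≡ 1 (mod 36)
17^46 = 17^2 × 17^4 × 17^8 × 17^32 ≡ 1 (mod 36)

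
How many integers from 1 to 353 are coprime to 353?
352

353 = 353
φ(n) = n × ∏(1 - 1/p) for each prime p dividing n
φ(353) = 353 × (1 - 1/353) = 352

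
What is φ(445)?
352

445 = 5 × 89
φ(n) = n × ∏(1 - 1/p) for each prime p dividing n
φ(445) = 445 × (1 - 1/5) × (1 - 1/89) = 352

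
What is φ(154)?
60

154 = 2 × 7 × 11
φ(n) = n × ∏(1 - 1/p) for each prime p dividing n
φ(154) = 154 × (1 - 1/2) × (1 - 1/7) × (1 - 1/11) = 60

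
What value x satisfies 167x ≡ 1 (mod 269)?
29

gcd(167, 269) = 1, so the inverse exists.
Extended Euclidean algorithm on (269, 167):
269 = 1 × 167 + 102  ⟹  102 = (1)·269 + (-1)·167
167 = 1 × 102 + 65  ⟹  65 = (-1)·269 + (2)·167
102 = 1 × 65 + 37  ⟹  37 = (2)·269 + (-3)·167
65 = 1 × 37 + 28  ⟹  28 = (-3)·269 + (5)·167
37 = 1 × 28 + 9  ⟹  9 = (5)·269 + (-8)·167
28 = 3 × 9 + 1  ⟹  1 = (-18)·269 + (29)·167
So (29)·167 ≡ 1 (mod 269), i.e. 167^(-1) ≡ 29 (mod 269).
Check: 167 × 29 = 4843 ≡ 1 (mod 269)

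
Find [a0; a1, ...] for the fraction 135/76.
[1; 1, 3, 2, 8]

Euclidean algorithm steps:
135 = 1 × 76 + 59
76 = 1 × 59 + 17
59 = 3 × 17 + 8
17 = 2 × 8 + 1
8 = 8 × 1 + 0
Continued fraction: [1; 1, 3, 2, 8]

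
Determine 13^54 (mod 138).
85

Repeated squaring. Binary of 54 = 110110.
13^1 ≡ 13 (mod 138); 13^2 ≡ 31 (mod 138); 13^4 ≡ 133 (mod 138); 13^8 ≡ 25 (mod 138); 13^16 ≡ 73 (mod 138); 13^32 ≡ 85 (mod 138)
13^54 = 13^2 × 13^4 × 13^16 × 13^32 ≡ 85 (mod 138)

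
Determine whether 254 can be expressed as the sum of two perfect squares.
Not possible

Factorization: 254 = 2 × 127
By Fermat: n is sum of two squares iff every prime p ≡ 3 (mod 4) appears to even power.
Prime(s) ≡ 3 (mod 4) with odd exponent: [(127, 1)]
Therefore 254 cannot be expressed as a² + b².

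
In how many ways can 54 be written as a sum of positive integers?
386155

p(n) counts ways to write n as a sum of positive integers (order ignored).
Euler's pentagonal recurrence: p(k) = p(k-1) + p(k-2) - p(k-5) - p(k-7) + p(k-12) + p(k-15) - ... (offsets j(3j∓1)/2, signs ++--, p(0)=1, p(<0)=0).
DP table for k = 0..53: p(0)=1, p(1)=1, p(2)=2, p(3)=3, p(4)=5, p(5)=7, p(6)=11, p(7)=15, p(8)=22, p(9)=30, p(10)=42, p(11)=56, p(12)=77, p(13)=101, p(14)=135, p(15)=176, p(16)=231, p(17)=297, p(18)=385, p(19)=490, p(20)=627, p(21)=792, p(22)=1002, p(23)=1255, p(24)=1575, p(25)=1958, p(26)=2436, p(27)=3010, p(28)=3718, p(29)=4565, p(30)=5604, p(31)=6842, p(32)=8349, p(33)=10143, p(34)=12310, p(35)=14883, p(36)=17977, p(37)=21637, p(38)=26015, p(39)=31185, p(40)=37338, p(41)=44583, p(42)=53174, p(43)=63261, p(44)=75175, p(45)=89134, p(46)=105558, p(47)=124754, p(48)=147273, p(49)=173525, p(50)=204226, p(51)=239943, p(52)=281589, p(53)=329931.
Final step: p(54) = p(53) + p(52) - p(49) - p(47) + p(42) + p(39) - p(32) - p(28) + p(19) + p(14) - p(3)
= 329931 + 281589 - 173525 - 124754 + 53174 + 31185 - 8349 - 3718 + 490 + 135 - 3
= 386155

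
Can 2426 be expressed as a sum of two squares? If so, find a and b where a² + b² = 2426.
5² + 49² (a=5, b=49)

Factorization: 2426 = 2 × 1213
By Fermat: n is sum of two squares iff every prime p ≡ 3 (mod 4) appears to even power.
All primes ≡ 3 (mod 4) appear to even power.
Search a = 0, 1, 2, … for 2426 - a² a perfect square: first hit at a = 5: 2426 - 25 = 2401 = 49².
2426 = 5² + 49² = 25 + 2401 ✓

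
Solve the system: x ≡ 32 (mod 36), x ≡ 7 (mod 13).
176

Using Chinese Remainder Theorem:
M = 36 × 13 = 468
M1 = 13, M2 = 36
y1 = 13^(-1) mod 36 = 25
y2 = 36^(-1) mod 13 = 4
x = (32×13×25 + 7×36×4) mod 468 = 176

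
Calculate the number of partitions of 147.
30388671978

p(n) counts ways to write n as a sum of positive integers (order ignored).
Euler's pentagonal recurrence: p(k) = p(k-1) + p(k-2) - p(k-5) - p(k-7) + p(k-12) + p(k-15) - ... (offsets j(3j∓1)/2, signs ++--, p(0)=1, p(<0)=0).
DP table for k = 0..146: p(0)=1, p(1)=1, p(2)=2, p(3)=3, p(4)=5, p(5)=7, p(6)=11, p(7)=15, p(8)=22, p(9)=30, p(10)=42, p(11)=56, p(12)=77, p(13)=101, p(14)=135, p(15)=176, p(16)=231, p(17)=297, p(18)=385, p(19)=490, p(20)=627, p(21)=792, p(22)=1002, p(23)=1255, p(24)=1575, p(25)=1958, p(26)=2436, p(27)=3010, p(28)=3718, p(29)=4565, p(30)=5604, p(31)=6842, p(32)=8349, p(33)=10143, p(34)=12310, p(35)=14883, p(36)=17977, p(37)=21637, p(38)=26015, p(39)=31185, p(40)=37338, p(41)=44583, p(42)=53174, p(43)=63261, p(44)=75175, p(45)=89134, p(46)=105558, p(47)=124754, p(48)=147273, p(49)=173525, p(50)=204226, p(51)=239943, p(52)=281589, p(53)=329931, p(54)=386155, p(55)=451276, p(56)=526823, p(57)=614154, p(58)=715220, p(59)=831820, p(60)=966467, p(61)=1121505, p(62)=1300156, p(63)=1505499, p(64)=1741630, p(65)=2012558, p(66)=2323520, p(67)=2679689, p(68)=3087735, p(69)=3554345, p(70)=4087968, p(71)=4697205, p(72)=5392783, p(73)=6185689, p(74)=7089500, p(75)=8118264, p(76)=9289091, p(77)=10619863, p(78)=12132164, p(79)=13848650, p(80)=15796476, p(81)=18004327, p(82)=20506255, p(83)=23338469, p(84)=26543660, p(85)=30167357, p(86)=34262962, p(87)=38887673, p(88)=44108109, p(89)=49995925, p(90)=56634173, p(91)=64112359, p(92)=72533807, p(93)=82010177, p(94)=92669720, p(95)=104651419, p(96)=118114304, p(97)=133230930, p(98)=150198136, p(99)=169229875, p(100)=190569292, p(101)=214481126, p(102)=241265379, p(103)=271248950, p(104)=304801365, p(105)=342325709, p(106)=384276336, p(107)=431149389, p(108)=483502844, p(109)=541946240, p(110)=607163746, p(111)=679903203, p(112)=761002156, p(113)=851376628, p(114)=952050665, p(115)=1064144451, p(116)=1188908248, p(117)=1327710076, p(118)=1482074143, p(119)=1653668665, p(120)=1844349560, p(121)=2056148051, p(122)=2291320912, p(123)=2552338241, p(124)=2841940500, p(125)=3163127352, p(126)=3519222692, p(127)=3913864295, p(128)=4351078600, p(129)=4835271870, p(130)=5371315400, p(131)=5964539504, p(132)=6620830889, p(133)=7346629512, p(134)=8149040695, p(135)=9035836076, p(136)=10015581680, p(137)=11097645016, p(138)=12292341831, p(139)=13610949895, p(140)=15065878135, p(141)=16670689208, p(142)=18440293320, p(143)=20390982757, p(144)=22540654445, p(145)=24908858009, p(146)=27517052599.
Final step: p(147) = p(146) + p(145) - p(142) - p(140) + p(135) + p(132) - p(125) - p(121) + p(112) + p(107) - p(96) - p(90) + p(77) + p(70) - p(55) - p(47) + p(30) + p(21) - p(2)
= 27517052599 + 24908858009 - 18440293320 - 15065878135 + 9035836076 + 6620830889 - 3163127352 - 2056148051 + 761002156 + 431149389 - 118114304 - 56634173 + 10619863 + 4087968 - 451276 - 124754 + 5604 + 792 - 2
= 30388671978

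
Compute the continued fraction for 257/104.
[2; 2, 8, 6]

Euclidean algorithm steps:
257 = 2 × 104 + 49
104 = 2 × 49 + 6
49 = 8 × 6 + 1
6 = 6 × 1 + 0
Continued fraction: [2; 2, 8, 6]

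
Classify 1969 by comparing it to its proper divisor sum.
deficient

Proper divisors of 1969: sum = 1 + 11 + 179 = 191
Since 191 < 1969, 1969 is deficient.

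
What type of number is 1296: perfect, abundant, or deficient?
abundant

Proper divisors of 1296: sum = 1 + 2 + 3 + 4 + 6 + 8 + 9 + 12 + ... + 216 + 324 + 432 + 648 (24 divisors) = 2455
Since 2455 > 1296, 1296 is abundant.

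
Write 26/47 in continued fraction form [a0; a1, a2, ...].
[0; 1, 1, 4, 5]

Euclidean algorithm steps:
26 = 0 × 47 + 26
47 = 1 × 26 + 21
26 = 1 × 21 + 5
21 = 4 × 5 + 1
5 = 5 × 1 + 0
Continued fraction: [0; 1, 1, 4, 5]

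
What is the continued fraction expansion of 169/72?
[2; 2, 1, 7, 3]

Euclidean algorithm steps:
169 = 2 × 72 + 25
72 = 2 × 25 + 22
25 = 1 × 22 + 3
22 = 7 × 3 + 1
3 = 3 × 1 + 0
Continued fraction: [2; 2, 1, 7, 3]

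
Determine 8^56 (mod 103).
14

Repeated squaring. Binary of 56 = 111000.
8^1 ≡ 8 (mod 103); 8^2 ≡ 64 (mod 103); 8^4 ≡ 79 (mod 103); 8^8 ≡ 61 (mod 103); 8^16 ≡ 13 (mod 103); 8^32 ≡ 66 (mod 103)
8^56 = 8^8 × 8^16 × 8^32 ≡ 14 (mod 103)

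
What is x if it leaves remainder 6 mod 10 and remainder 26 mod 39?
26

Using Chinese Remainder Theorem:
M = 10 × 39 = 390
M1 = 39, M2 = 10
y1 = 39^(-1) mod 10 = 9
y2 = 10^(-1) mod 39 = 4
x = (6×39×9 + 26×10×4) mod 390 = 26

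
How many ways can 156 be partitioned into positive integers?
73232243759

p(n) counts ways to write n as a sum of positive integers (order ignored).
Euler's pentagonal recurrence: p(k) = p(k-1) + p(k-2) - p(k-5) - p(k-7) + p(k-12) + p(k-15) - ... (offsets j(3j∓1)/2, signs ++--, p(0)=1, p(<0)=0).
DP table for k = 0..155: p(0)=1, p(1)=1, p(2)=2, p(3)=3, p(4)=5, p(5)=7, p(6)=11, p(7)=15, p(8)=22, p(9)=30, p(10)=42, p(11)=56, p(12)=77, p(13)=101, p(14)=135, p(15)=176, p(16)=231, p(17)=297, p(18)=385, p(19)=490, p(20)=627, p(21)=792, p(22)=1002, p(23)=1255, p(24)=1575, p(25)=1958, p(26)=2436, p(27)=3010, p(28)=3718, p(29)=4565, p(30)=5604, p(31)=6842, p(32)=8349, p(33)=10143, p(34)=12310, p(35)=14883, p(36)=17977, p(37)=21637, p(38)=26015, p(39)=31185, p(40)=37338, p(41)=44583, p(42)=53174, p(43)=63261, p(44)=75175, p(45)=89134, p(46)=105558, p(47)=124754, p(48)=147273, p(49)=173525, p(50)=204226, p(51)=239943, p(52)=281589, p(53)=329931, p(54)=386155, p(55)=451276, p(56)=526823, p(57)=614154, p(58)=715220, p(59)=831820, p(60)=966467, p(61)=1121505, p(62)=1300156, p(63)=1505499, p(64)=1741630, p(65)=2012558, p(66)=2323520, p(67)=2679689, p(68)=3087735, p(69)=3554345, p(70)=4087968, p(71)=4697205, p(72)=5392783, p(73)=6185689, p(74)=7089500, p(75)=8118264, p(76)=9289091, p(77)=10619863, p(78)=12132164, p(79)=13848650, p(80)=15796476, p(81)=18004327, p(82)=20506255, p(83)=23338469, p(84)=26543660, p(85)=30167357, p(86)=34262962, p(87)=38887673, p(88)=44108109, p(89)=49995925, p(90)=56634173, p(91)=64112359, p(92)=72533807, p(93)=82010177, p(94)=92669720, p(95)=104651419, p(96)=118114304, p(97)=133230930, p(98)=150198136, p(99)=169229875, p(100)=190569292, p(101)=214481126, p(102)=241265379, p(103)=271248950, p(104)=304801365, p(105)=342325709, p(106)=384276336, p(107)=431149389, p(108)=483502844, p(109)=541946240, p(110)=607163746, p(111)=679903203, p(112)=761002156, p(113)=851376628, p(114)=952050665, p(115)=1064144451, p(116)=1188908248, p(117)=1327710076, p(118)=1482074143, p(119)=1653668665, p(120)=1844349560, p(121)=2056148051, p(122)=2291320912, p(123)=2552338241, p(124)=2841940500, p(125)=3163127352, p(126)=3519222692, p(127)=3913864295, p(128)=4351078600, p(129)=4835271870, p(130)=5371315400, p(131)=5964539504, p(132)=6620830889, p(133)=7346629512, p(134)=8149040695, p(135)=9035836076, p(136)=10015581680, p(137)=11097645016, p(138)=12292341831, p(139)=13610949895, p(140)=15065878135, p(141)=16670689208, p(142)=18440293320, p(143)=20390982757, p(144)=22540654445, p(145)=24908858009, p(146)=27517052599, p(147)=30388671978, p(148)=33549419497, p(149)=37027355200, p(150)=40853235313, p(151)=45060624582, p(152)=49686288421, p(153)=54770336324, p(154)=60356673280, p(155)=66493182097.
Final step: p(156) = p(155) + p(154) - p(151) - p(149) + p(144) + p(141) - p(134) - p(130) + p(121) + p(116) - p(105) - p(99) + p(86) + p(79) - p(64) - p(56) + p(39) + p(30) - p(11) - p(1)
= 66493182097 + 60356673280 - 45060624582 - 37027355200 + 22540654445 + 16670689208 - 8149040695 - 5371315400 + 2056148051 + 1188908248 - 342325709 - 169229875 + 34262962 + 13848650 - 1741630 - 526823 + 31185 + 5604 - 56 - 1
= 73232243759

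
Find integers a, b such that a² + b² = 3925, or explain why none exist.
9² + 62² (a=9, b=62)

Factorization: 3925 = 5^2 × 157
By Fermat: n is sum of two squares iff every prime p ≡ 3 (mod 4) appears to even power.
All primes ≡ 3 (mod 4) appear to even power.
Search a = 0, 1, 2, … for 3925 - a² a perfect square: first hit at a = 9: 3925 - 81 = 3844 = 62².
3925 = 9² + 62² = 81 + 3844 ✓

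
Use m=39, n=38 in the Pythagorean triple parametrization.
(77, 2964, 2965)

Euclid's formula: a = m² - n², b = 2mn, c = m² + n²
m = 39, n = 38
a = 39² - 38² = 1521 - 1444 = 77
b = 2 × 39 × 38 = 2964
c = 39² + 38² = 1521 + 1444 = 2965
Verification: 77² + 2964² = 5929 + 8785296 = 8791225 = 2965² ✓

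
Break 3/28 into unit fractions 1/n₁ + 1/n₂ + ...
1/10 + 1/140

Greedy algorithm:
3/28: ceiling(28/3) = 10, use 1/10
1/140: ceiling(140/1) = 140, use 1/140
Result: 3/28 = 1/10 + 1/140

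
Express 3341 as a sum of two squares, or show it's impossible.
29² + 50² (a=29, b=50)

Factorization: 3341 = 13 × 257
By Fermat: n is sum of two squares iff every prime p ≡ 3 (mod 4) appears to even power.
All primes ≡ 3 (mod 4) appear to even power.
Search a = 0, 1, 2, … for 3341 - a² a perfect square: first hit at a = 29: 3341 - 841 = 2500 = 50².
3341 = 29² + 50² = 841 + 2500 ✓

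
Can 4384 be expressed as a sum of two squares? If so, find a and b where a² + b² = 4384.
28² + 60² (a=28, b=60)

Factorization: 4384 = 2^5 × 137
By Fermat: n is sum of two squares iff every prime p ≡ 3 (mod 4) appears to even power.
All primes ≡ 3 (mod 4) appear to even power.
Search a = 0, 1, 2, … for 4384 - a² a perfect square: first hit at a = 28: 4384 - 784 = 3600 = 60².
4384 = 28² + 60² = 784 + 3600 ✓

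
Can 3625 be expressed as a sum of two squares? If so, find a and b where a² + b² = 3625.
5² + 60² (a=5, b=60)

Factorization: 3625 = 5^3 × 29
By Fermat: n is sum of two squares iff every prime p ≡ 3 (mod 4) appears to even power.
All primes ≡ 3 (mod 4) appear to even power.
Search a = 0, 1, 2, … for 3625 - a² a perfect square: first hit at a = 5: 3625 - 25 = 3600 = 60².
3625 = 5² + 60² = 25 + 3600 ✓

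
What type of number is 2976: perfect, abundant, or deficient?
abundant

Proper divisors of 2976: sum = 1 + 2 + 3 + 4 + 6 + 8 + 12 + 16 + ... + 496 + 744 + 992 + 1488 (23 divisors) = 5088
Since 5088 > 2976, 2976 is abundant.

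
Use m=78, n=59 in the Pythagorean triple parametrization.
(2603, 9204, 9565)

Euclid's formula: a = m² - n², b = 2mn, c = m² + n²
m = 78, n = 59
a = 78² - 59² = 6084 - 3481 = 2603
b = 2 × 78 × 59 = 9204
c = 78² + 59² = 6084 + 3481 = 9565
Verification: 2603² + 9204² = 6775609 + 84713616 = 91489225 = 9565² ✓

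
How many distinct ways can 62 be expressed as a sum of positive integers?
1300156

p(n) counts ways to write n as a sum of positive integers (order ignored).
Euler's pentagonal recurrence: p(k) = p(k-1) + p(k-2) - p(k-5) - p(k-7) + p(k-12) + p(k-15) - ... (offsets j(3j∓1)/2, signs ++--, p(0)=1, p(<0)=0).
DP table for k = 0..61: p(0)=1, p(1)=1, p(2)=2, p(3)=3, p(4)=5, p(5)=7, p(6)=11, p(7)=15, p(8)=22, p(9)=30, p(10)=42, p(11)=56, p(12)=77, p(13)=101, p(14)=135, p(15)=176, p(16)=231, p(17)=297, p(18)=385, p(19)=490, p(20)=627, p(21)=792, p(22)=1002, p(23)=1255, p(24)=1575, p(25)=1958, p(26)=2436, p(27)=3010, p(28)=3718, p(29)=4565, p(30)=5604, p(31)=6842, p(32)=8349, p(33)=10143, p(34)=12310, p(35)=14883, p(36)=17977, p(37)=21637, p(38)=26015, p(39)=31185, p(40)=37338, p(41)=44583, p(42)=53174, p(43)=63261, p(44)=75175, p(45)=89134, p(46)=105558, p(47)=124754, p(48)=147273, p(49)=173525, p(50)=204226, p(51)=239943, p(52)=281589, p(53)=329931, p(54)=386155, p(55)=451276, p(56)=526823, p(57)=614154, p(58)=715220, p(59)=831820, p(60)=966467, p(61)=1121505.
Final step: p(62) = p(61) + p(60) - p(57) - p(55) + p(50) + p(47) - p(40) - p(36) + p(27) + p(22) - p(11) - p(5)
= 1121505 + 966467 - 614154 - 451276 + 204226 + 124754 - 37338 - 17977 + 3010 + 1002 - 56 - 7
= 1300156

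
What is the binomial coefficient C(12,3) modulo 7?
3

Using Lucas' theorem:
Write n=12 and k=3 in base 7:
n in base 7: [1, 5]
k in base 7: [0, 3]
C(12,3) mod 7 = ∏ C(n_i, k_i) mod 7
Digit binomials (mod 7): C(1,0) = 1; C(5,3) = 10 ≡ 3
Product: 1 × 3 = 3 ≡ 3 (mod 7)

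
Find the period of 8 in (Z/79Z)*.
13

79 is prime, so ord(8) divides φ(79) = 78.
Divisors of 78: 1, 2, 3, 6, 13, 26, 39, 78.
Repeated squaring: 8^1 ≡ 8, 8^2 ≡ 64, 8^4 ≡ 67, 8^8 ≡ 65, 8^16 ≡ 38, 8^32 ≡ 22, 8^64 ≡ 10 (mod 79).
Test 8^d mod 79 for each divisor d in increasing order:
8^1 ≡ 8
8^2 ≡ 64
8^3 = 8^2·8^1 ≡ 38
8^6 = 8^4·8^2 ≡ 22
8^13 = 8^8·8^4·8^1 ≡ 1  ← first divisor giving 1
The order is 13.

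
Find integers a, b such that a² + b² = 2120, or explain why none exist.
2² + 46² (a=2, b=46)

Factorization: 2120 = 2^3 × 5 × 53
By Fermat: n is sum of two squares iff every prime p ≡ 3 (mod 4) appears to even power.
All primes ≡ 3 (mod 4) appear to even power.
Search a = 0, 1, 2, … for 2120 - a² a perfect square: first hit at a = 2: 2120 - 4 = 2116 = 46².
2120 = 2² + 46² = 4 + 2116 ✓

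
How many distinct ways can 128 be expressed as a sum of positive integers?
4351078600

p(n) counts ways to write n as a sum of positive integers (order ignored).
Euler's pentagonal recurrence: p(k) = p(k-1) + p(k-2) - p(k-5) - p(k-7) + p(k-12) + p(k-15) - ... (offsets j(3j∓1)/2, signs ++--, p(0)=1, p(<0)=0).
DP table for k = 0..127: p(0)=1, p(1)=1, p(2)=2, p(3)=3, p(4)=5, p(5)=7, p(6)=11, p(7)=15, p(8)=22, p(9)=30, p(10)=42, p(11)=56, p(12)=77, p(13)=101, p(14)=135, p(15)=176, p(16)=231, p(17)=297, p(18)=385, p(19)=490, p(20)=627, p(21)=792, p(22)=1002, p(23)=1255, p(24)=1575, p(25)=1958, p(26)=2436, p(27)=3010, p(28)=3718, p(29)=4565, p(30)=5604, p(31)=6842, p(32)=8349, p(33)=10143, p(34)=12310, p(35)=14883, p(36)=17977, p(37)=21637, p(38)=26015, p(39)=31185, p(40)=37338, p(41)=44583, p(42)=53174, p(43)=63261, p(44)=75175, p(45)=89134, p(46)=105558, p(47)=124754, p(48)=147273, p(49)=173525, p(50)=204226, p(51)=239943, p(52)=281589, p(53)=329931, p(54)=386155, p(55)=451276, p(56)=526823, p(57)=614154, p(58)=715220, p(59)=831820, p(60)=966467, p(61)=1121505, p(62)=1300156, p(63)=1505499, p(64)=1741630, p(65)=2012558, p(66)=2323520, p(67)=2679689, p(68)=3087735, p(69)=3554345, p(70)=4087968, p(71)=4697205, p(72)=5392783, p(73)=6185689, p(74)=7089500, p(75)=8118264, p(76)=9289091, p(77)=10619863, p(78)=12132164, p(79)=13848650, p(80)=15796476, p(81)=18004327, p(82)=20506255, p(83)=23338469, p(84)=26543660, p(85)=30167357, p(86)=34262962, p(87)=38887673, p(88)=44108109, p(89)=49995925, p(90)=56634173, p(91)=64112359, p(92)=72533807, p(93)=82010177, p(94)=92669720, p(95)=104651419, p(96)=118114304, p(97)=133230930, p(98)=150198136, p(99)=169229875, p(100)=190569292, p(101)=214481126, p(102)=241265379, p(103)=271248950, p(104)=304801365, p(105)=342325709, p(106)=384276336, p(107)=431149389, p(108)=483502844, p(109)=541946240, p(110)=607163746, p(111)=679903203, p(112)=761002156, p(113)=851376628, p(114)=952050665, p(115)=1064144451, p(116)=1188908248, p(117)=1327710076, p(118)=1482074143, p(119)=1653668665, p(120)=1844349560, p(121)=2056148051, p(122)=2291320912, p(123)=2552338241, p(124)=2841940500, p(125)=3163127352, p(126)=3519222692, p(127)=3913864295.
Final step: p(128) = p(127) + p(126) - p(123) - p(121) + p(116) + p(113) - p(106) - p(102) + p(93) + p(88) - p(77) - p(71) + p(58) + p(51) - p(36) - p(28) + p(11) + p(2)
= 3913864295 + 3519222692 - 2552338241 - 2056148051 + 1188908248 + 851376628 - 384276336 - 241265379 + 82010177 + 44108109 - 10619863 - 4697205 + 715220 + 239943 - 17977 - 3718 + 56 + 2
= 4351078600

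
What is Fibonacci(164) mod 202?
175

Matrix identity: Q^n = [[F_(n+1), F_n], [F_n, F_(n-1)]] with Q = [[1,1],[1,0]].
n = 164 = 10100100₂. Square-and-multiply, entries mod 202:
Q^1 = [[1,1],[1,0]]
Q^2 = (Q^1)² = [[2,1],[1,1]]
Q^5 = (Q^2)²·Q = [[8,5],[5,3]]
Q^10 = (Q^5)² = [[89,55],[55,34]]
Q^20 = (Q^10)² = [[38,99],[99,141]]
Q^41 = (Q^20)²·Q = [[80,135],[135,147]]
Q^82 = (Q^41)² = [[183,143],[143,40]]
Q^164 = (Q^82)² = [[4,175],[175,31]]
F_164 mod 202 = Q^164[0][1] = 175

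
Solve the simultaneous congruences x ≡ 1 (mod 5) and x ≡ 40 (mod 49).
236

Using Chinese Remainder Theorem:
M = 5 × 49 = 245
M1 = 49, M2 = 5
y1 = 49^(-1) mod 5 = 4
y2 = 5^(-1) mod 49 = 10
x = (1×49×4 + 40×5×10) mod 245 = 236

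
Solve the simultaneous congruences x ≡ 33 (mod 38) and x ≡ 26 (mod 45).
71

Using Chinese Remainder Theorem:
M = 38 × 45 = 1710
M1 = 45, M2 = 38
y1 = 45^(-1) mod 38 = 11
y2 = 38^(-1) mod 45 = 32
x = (33×45×11 + 26×38×32) mod 1710 = 71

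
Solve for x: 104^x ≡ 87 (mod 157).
71

Baby-step giant-step with step n = ⌈√157⌉ = 13.
Baby steps 104^j mod 157 (j:value) for j=0..12: 0:1, 1:104, 2:140, 3:116, 4:132, 5:69, 6:111, 7:83, 8:154, 9:2, 10:51, 11:123, 12:75.
Giant-step multiplier: 104^(-13) ≡ 104^(156-13) = 104^143 ≡ 135 (mod 157).
Giant steps γ_i = 87·135^i mod 157: γ_0=87, γ_1=127, γ_2=32, γ_3=81, γ_4=102, γ_5=111 (in table at j=6).
x = i·n + j = 5·13 + 6 = 71.
Check: 104^71 ≡ 87 (mod 157).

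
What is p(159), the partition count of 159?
97662728555

p(n) counts ways to write n as a sum of positive integers (order ignored).
Euler's pentagonal recurrence: p(k) = p(k-1) + p(k-2) - p(k-5) - p(k-7) + p(k-12) + p(k-15) - ... (offsets j(3j∓1)/2, signs ++--, p(0)=1, p(<0)=0).
DP table for k = 0..158: p(0)=1, p(1)=1, p(2)=2, p(3)=3, p(4)=5, p(5)=7, p(6)=11, p(7)=15, p(8)=22, p(9)=30, p(10)=42, p(11)=56, p(12)=77, p(13)=101, p(14)=135, p(15)=176, p(16)=231, p(17)=297, p(18)=385, p(19)=490, p(20)=627, p(21)=792, p(22)=1002, p(23)=1255, p(24)=1575, p(25)=1958, p(26)=2436, p(27)=3010, p(28)=3718, p(29)=4565, p(30)=5604, p(31)=6842, p(32)=8349, p(33)=10143, p(34)=12310, p(35)=14883, p(36)=17977, p(37)=21637, p(38)=26015, p(39)=31185, p(40)=37338, p(41)=44583, p(42)=53174, p(43)=63261, p(44)=75175, p(45)=89134, p(46)=105558, p(47)=124754, p(48)=147273, p(49)=173525, p(50)=204226, p(51)=239943, p(52)=281589, p(53)=329931, p(54)=386155, p(55)=451276, p(56)=526823, p(57)=614154, p(58)=715220, p(59)=831820, p(60)=966467, p(61)=1121505, p(62)=1300156, p(63)=1505499, p(64)=1741630, p(65)=2012558, p(66)=2323520, p(67)=2679689, p(68)=3087735, p(69)=3554345, p(70)=4087968, p(71)=4697205, p(72)=5392783, p(73)=6185689, p(74)=7089500, p(75)=8118264, p(76)=9289091, p(77)=10619863, p(78)=12132164, p(79)=13848650, p(80)=15796476, p(81)=18004327, p(82)=20506255, p(83)=23338469, p(84)=26543660, p(85)=30167357, p(86)=34262962, p(87)=38887673, p(88)=44108109, p(89)=49995925, p(90)=56634173, p(91)=64112359, p(92)=72533807, p(93)=82010177, p(94)=92669720, p(95)=104651419, p(96)=118114304, p(97)=133230930, p(98)=150198136, p(99)=169229875, p(100)=190569292, p(101)=214481126, p(102)=241265379, p(103)=271248950, p(104)=304801365, p(105)=342325709, p(106)=384276336, p(107)=431149389, p(108)=483502844, p(109)=541946240, p(110)=607163746, p(111)=679903203, p(112)=761002156, p(113)=851376628, p(114)=952050665, p(115)=1064144451, p(116)=1188908248, p(117)=1327710076, p(118)=1482074143, p(119)=1653668665, p(120)=1844349560, p(121)=2056148051, p(122)=2291320912, p(123)=2552338241, p(124)=2841940500, p(125)=3163127352, p(126)=3519222692, p(127)=3913864295, p(128)=4351078600, p(129)=4835271870, p(130)=5371315400, p(131)=5964539504, p(132)=6620830889, p(133)=7346629512, p(134)=8149040695, p(135)=9035836076, p(136)=10015581680, p(137)=11097645016, p(138)=12292341831, p(139)=13610949895, p(140)=15065878135, p(141)=16670689208, p(142)=18440293320, p(143)=20390982757, p(144)=22540654445, p(145)=24908858009, p(146)=27517052599, p(147)=30388671978, p(148)=33549419497, p(149)=37027355200, p(150)=40853235313, p(151)=45060624582, p(152)=49686288421, p(153)=54770336324, p(154)=60356673280, p(155)=66493182097, p(156)=73232243759, p(157)=80630964769, p(158)=88751778802.
Final step: p(159) = p(158) + p(157) - p(154) - p(152) + p(147) + p(144) - p(137) - p(133) + p(124) + p(119) - p(108) - p(102) + p(89) + p(82) - p(67) - p(59) + p(42) + p(33) - p(14) - p(4)
= 88751778802 + 80630964769 - 60356673280 - 49686288421 + 30388671978 + 22540654445 - 11097645016 - 7346629512 + 2841940500 + 1653668665 - 483502844 - 241265379 + 49995925 + 20506255 - 2679689 - 831820 + 53174 + 10143 - 135 - 5
= 97662728555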